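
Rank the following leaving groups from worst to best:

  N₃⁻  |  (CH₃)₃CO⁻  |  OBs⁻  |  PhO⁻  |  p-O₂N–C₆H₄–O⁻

(CH₃)₃CO⁻ < PhO⁻ < p-O₂N–C₆H₄–O⁻ < N₃⁻ < OBs⁻

Rank by basicity of the departing species: weakest base leaves most easily.
OBs⁻: pKₐ(p-BrC₆H₄SO₃H) ≈ -2.8
N₃⁻: pKₐ(HN₃) ≈ 4.7
p-O₂N–C₆H₄–O⁻: pKₐ(p-nitrophenol) ≈ 7.2
PhO⁻: pKₐ(C₆H₅OH (phenol)) ≈ 10
(CH₃)₃CO⁻: pKₐ(t-BuOH) ≈ 18
Listed from poorest to best leaving group as asked.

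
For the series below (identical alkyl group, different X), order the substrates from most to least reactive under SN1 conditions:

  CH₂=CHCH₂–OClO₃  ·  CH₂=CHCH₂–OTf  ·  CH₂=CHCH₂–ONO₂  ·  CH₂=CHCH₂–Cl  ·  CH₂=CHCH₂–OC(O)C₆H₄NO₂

CH₂=CHCH₂–OTf > CH₂=CHCH₂–OClO₃ > CH₂=CHCH₂–Cl > CH₂=CHCH₂–ONO₂ > CH₂=CHCH₂–OC(O)C₆H₄NO₂

With the same alkyl group throughout, only the leaving group differentiates the rates.
Leaving-group ability tracks the stability of the departed species; conjugate-acid pKₐ is the usual yardstick (lower pKₐ → better LG).
CH₂=CHCH₂–OTf loses OTf⁻: pKₐ(CF₃SO₃H (triflic acid)) ≈ -14
CH₂=CHCH₂–OClO₃ loses ClO₄⁻: pKₐ(HClO₄) ≈ -10
CH₂=CHCH₂–Cl loses Cl⁻: pKₐ(HCl) ≈ -7
CH₂=CHCH₂–ONO₂ loses NO₃⁻: pKₐ(HNO₃) ≈ -1.3
CH₂=CHCH₂–OC(O)C₆H₄NO₂ loses p-O₂N–C₆H₄–COO⁻: pKₐ(p-nitrobenzoic acid) ≈ 3.4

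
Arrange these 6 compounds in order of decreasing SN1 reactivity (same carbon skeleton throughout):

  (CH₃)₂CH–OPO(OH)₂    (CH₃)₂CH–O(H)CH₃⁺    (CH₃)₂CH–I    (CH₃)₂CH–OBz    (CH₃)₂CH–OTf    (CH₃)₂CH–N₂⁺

(CH₃)₂CH–N₂⁺ > (CH₃)₂CH–OTf > (CH₃)₂CH–I > (CH₃)₂CH–O(H)CH₃⁺ > (CH₃)₂CH–OPO(OH)₂ > (CH₃)₂CH–OBz

The skeletons are identical, so relative rate is governed entirely by leaving-group ability.
Rank by basicity of the departing species: weakest base leaves most easily.
(CH₃)₂CH–N₂⁺ loses N₂: no meaningful conjugate acid; N₂ departs as an exceptionally stable neutral molecule
(CH₃)₂CH–OTf loses OTf⁻: pKₐ(CF₃SO₃H (triflic acid)) ≈ -14
(CH₃)₂CH–I loses I⁻: pKₐ(HI) ≈ -10
(CH₃)₂CH–O(H)CH₃⁺ loses R'OH: pKₐ(R'OH₂⁺) ≈ -2.4
(CH₃)₂CH–OPO(OH)₂ loses H₂PO₄⁻: pKₐ(H₃PO₄) ≈ 2.1
(CH₃)₂CH–OBz loses PhCOO⁻: pKₐ(C₆H₅COOH) ≈ 4.2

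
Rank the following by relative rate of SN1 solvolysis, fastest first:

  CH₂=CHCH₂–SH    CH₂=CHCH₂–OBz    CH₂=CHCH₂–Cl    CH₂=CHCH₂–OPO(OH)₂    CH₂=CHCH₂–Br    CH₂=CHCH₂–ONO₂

CH₂=CHCH₂–Br > CH₂=CHCH₂–Cl > CH₂=CHCH₂–ONO₂ > CH₂=CHCH₂–OPO(OH)₂ > CH₂=CHCH₂–OBz > CH₂=CHCH₂–SH

Same R in every case — rank the leaving groups.
A good leaving group is a weak base: the lower the pKₐ of its conjugate acid, the more readily it departs.
CH₂=CHCH₂–Br loses Br⁻: pKₐ(HBr) ≈ -9
CH₂=CHCH₂–Cl loses Cl⁻: pKₐ(HCl) ≈ -7
CH₂=CHCH₂–ONO₂ loses NO₃⁻: pKₐ(HNO₃) ≈ -1.3
CH₂=CHCH₂–OPO(OH)₂ loses H₂PO₄⁻: pKₐ(H₃PO₄) ≈ 2.1
CH₂=CHCH₂–OBz loses PhCOO⁻: pKₐ(C₆H₅COOH) ≈ 4.2
CH₂=CHCH₂–SH loses HS⁻: pKₐ(H₂S) ≈ 7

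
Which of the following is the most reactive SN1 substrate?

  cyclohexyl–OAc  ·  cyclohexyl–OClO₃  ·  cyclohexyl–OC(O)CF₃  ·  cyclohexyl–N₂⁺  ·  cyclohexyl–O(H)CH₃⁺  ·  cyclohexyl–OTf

cyclohexyl–N₂⁺

Same R in every case — rank the leaving groups.
A good leaving group is a weak base: the lower the pKₐ of its conjugate acid, the more readily it departs.
cyclohexyl–N₂⁺ loses N₂: no meaningful conjugate acid; N₂ departs as an exceptionally stable neutral molecule
cyclohexyl–OTf loses OTf⁻: pKₐ(CF₃SO₃H (triflic acid)) ≈ -14
cyclohexyl–OClO₃ loses ClO₄⁻: pKₐ(HClO₄) ≈ -10
cyclohexyl–O(H)CH₃⁺ loses R'OH: pKₐ(R'OH₂⁺) ≈ -2.4
cyclohexyl–OC(O)CF₃ loses CF₃COO⁻: pKₐ(CF₃COOH) ≈ 0.2
cyclohexyl–OAc loses AcO⁻: pKₐ(CH₃COOH) ≈ 4.8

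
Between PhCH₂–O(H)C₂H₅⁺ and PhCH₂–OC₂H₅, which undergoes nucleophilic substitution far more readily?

From PhCH₂–OC₂H₅ the departing group would be CH₃CH₂O⁻ (pKₐ(CH₃CH₂OH) ≈ 16). Strong base; alkoxides do not leave unassisted.
From PhCH₂–O(H)C₂H₅⁺ the leaving group is R'OH (pKₐ(R'OH₂⁺) ≈ -2.4). Neutral; leaves from a protonated ether (an oxonium ion, R–O(H)R'⁺).
(In practice PhCH₂–O(H)C₂H₅⁺ is made from PhCH₂–OC₂H₅ by protonation with concentrated HBr, allowing neutral ethanol, rather than ethoxide, to depart.)

PhCH₂–O(H)C₂H₅⁺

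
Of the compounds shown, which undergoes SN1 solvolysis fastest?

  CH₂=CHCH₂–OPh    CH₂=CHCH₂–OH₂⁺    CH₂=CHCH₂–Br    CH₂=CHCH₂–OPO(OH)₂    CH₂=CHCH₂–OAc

Identical carbon frameworks mean the comparison reduces to leaving-group quality.
The more stable X⁻ (or X) is on its own — i.e. the weaker a base it is — the better a leaving group it makes.
CH₂=CHCH₂–Br loses Br⁻: pKₐ(HBr) ≈ -9
CH₂=CHCH₂–OH₂⁺ loses H₂O: pKₐ(H₃O⁺) ≈ -1.7
CH₂=CHCH₂–OPO(OH)₂ loses H₂PO₄⁻: pKₐ(H₃PO₄) ≈ 2.1
CH₂=CHCH₂–OAc loses AcO⁻: pKₐ(CH₃COOH) ≈ 4.8
CH₂=CHCH₂–OPh loses PhO⁻: pKₐ(C₆H₅OH (phenol)) ≈ 10

CH₂=CHCH₂–Br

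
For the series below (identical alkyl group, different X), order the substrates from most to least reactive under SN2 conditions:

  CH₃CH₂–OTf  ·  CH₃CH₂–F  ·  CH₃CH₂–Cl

CH₃CH₂–OTf > CH₃CH₂–Cl > CH₃CH₂–F

Same R in every case — rank the leaving groups.
A good leaving group is a weak base: the lower the pKₐ of its conjugate acid, the more readily it departs.
CH₃CH₂–OTf loses OTf⁻: pKₐ(CF₃SO₃H (triflic acid)) ≈ -14
CH₃CH₂–Cl loses Cl⁻: pKₐ(HCl) ≈ -7
CH₃CH₂–F loses F⁻: pKₐ(HF) ≈ 3.2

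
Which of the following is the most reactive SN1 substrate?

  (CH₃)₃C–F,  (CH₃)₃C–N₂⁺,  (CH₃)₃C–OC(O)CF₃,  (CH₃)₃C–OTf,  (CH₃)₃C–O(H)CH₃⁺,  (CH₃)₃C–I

(CH₃)₃C–N₂⁺

With the same alkyl group throughout, only the leaving group differentiates the rates.
The more stable X⁻ (or X) is on its own — i.e. the weaker a base it is — the better a leaving group it makes.
(CH₃)₃C–N₂⁺ loses N₂: no meaningful conjugate acid; N₂ departs as an exceptionally stable neutral molecule
(CH₃)₃C–OTf loses OTf⁻: pKₐ(CF₃SO₃H (triflic acid)) ≈ -14
(CH₃)₃C–I loses I⁻: pKₐ(HI) ≈ -10
(CH₃)₃C–O(H)CH₃⁺ loses R'OH: pKₐ(R'OH₂⁺) ≈ -2.4
(CH₃)₃C–OC(O)CF₃ loses CF₃COO⁻: pKₐ(CF₃COOH) ≈ 0.2
(CH₃)₃C–F loses F⁻: pKₐ(HF) ≈ 3.2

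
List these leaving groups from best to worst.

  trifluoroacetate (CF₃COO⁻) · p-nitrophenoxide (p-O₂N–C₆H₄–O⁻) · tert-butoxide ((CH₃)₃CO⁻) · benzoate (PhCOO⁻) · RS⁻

trifluoroacetate (CF₃COO⁻): pKₐ(CF₃COOH) ≈ 0.2
benzoate (PhCOO⁻): pKₐ(C₆H₅COOH) ≈ 4.2
p-nitrophenoxide (p-O₂N–C₆H₄–O⁻): pKₐ(p-nitrophenol) ≈ 7.2
RS⁻: pKₐ(RSH (a thiol)) ≈ 10.5
tert-butoxide ((CH₃)₃CO⁻): pKₐ(t-BuOH) ≈ 18

trifluoroacetate (CF₃COO⁻) > benzoate (PhCOO⁻) > p-nitrophenoxide (p-O₂N–C₆H₄–O⁻) > RS⁻ > tert-butoxide ((CH₃)₃CO⁻)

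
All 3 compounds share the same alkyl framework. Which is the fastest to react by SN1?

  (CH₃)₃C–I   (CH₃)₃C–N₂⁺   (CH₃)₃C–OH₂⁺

Same R in every case — rank the leaving groups.
The more stable X⁻ (or X) is on its own — i.e. the weaker a base it is — the better a leaving group it makes.
(CH₃)₃C–N₂⁺ loses N₂: no meaningful conjugate acid; N₂ departs as an exceptionally stable neutral molecule
(CH₃)₃C–I loses I⁻: pKₐ(HI) ≈ -10
(CH₃)₃C–OH₂⁺ loses H₂O: pKₐ(H₃O⁺) ≈ -1.7

(CH₃)₃C–N₂⁺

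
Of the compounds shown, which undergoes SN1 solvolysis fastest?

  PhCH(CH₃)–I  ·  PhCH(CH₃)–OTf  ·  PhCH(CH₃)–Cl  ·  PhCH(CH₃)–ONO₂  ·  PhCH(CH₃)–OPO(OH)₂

PhCH(CH₃)–OTf

Same R in every case — rank the leaving groups.
Leaving-group ability tracks the stability of the departed species; conjugate-acid pKₐ is the usual yardstick (lower pKₐ → better LG).
PhCH(CH₃)–OTf loses OTf⁻: pKₐ(CF₃SO₃H (triflic acid)) ≈ -14
PhCH(CH₃)–I loses I⁻: pKₐ(HI) ≈ -10
PhCH(CH₃)–Cl loses Cl⁻: pKₐ(HCl) ≈ -7
PhCH(CH₃)–ONO₂ loses NO₃⁻: pKₐ(HNO₃) ≈ -1.3
PhCH(CH₃)–OPO(OH)₂ loses H₂PO₄⁻: pKₐ(H₃PO₄) ≈ 2.1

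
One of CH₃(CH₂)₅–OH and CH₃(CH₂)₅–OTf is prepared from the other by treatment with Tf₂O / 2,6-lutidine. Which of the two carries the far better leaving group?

From CH₃(CH₂)₅–OH the departing group would be OH⁻ (pKₐ(H₂O) ≈ 15.7). Strong base; essentially never leaves without prior activation.
From CH₃(CH₂)₅–OTf the leaving group is OTf⁻ (pKₐ(CF₃SO₃H (triflic acid)) ≈ -14). Charge spread over three oxygens and a CF₃ group; the premier leaving group in synthesis.
Treatment with Tf₂O / 2,6-lutidine works by converting the hydroxyl into a triflate, making CH₃(CH₂)₅–OTf enormously more reactive.

CH₃(CH₂)₅–OTf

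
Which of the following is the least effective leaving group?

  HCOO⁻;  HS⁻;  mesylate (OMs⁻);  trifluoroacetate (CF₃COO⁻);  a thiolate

Rank by basicity of the departing species: weakest base leaves most easily.
mesylate (OMs⁻): pKₐ(CH₃SO₃H (MsOH)) ≈ -1.9
trifluoroacetate (CF₃COO⁻): pKₐ(CF₃COOH) ≈ 0.2
HCOO⁻: pKₐ(HCOOH) ≈ 3.8
HS⁻: pKₐ(H₂S) ≈ 7
a thiolate: pKₐ(RSH (a thiol)) ≈ 10.5

a thiolate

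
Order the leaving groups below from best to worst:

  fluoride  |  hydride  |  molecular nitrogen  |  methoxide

Leaving-group ability tracks the stability of the departed species; conjugate-acid pKₐ is the usual yardstick (lower pKₐ → better LG).
molecular nitrogen: no meaningful conjugate acid; N₂ departs as an exceptionally stable neutral molecule
fluoride: pKₐ(HF) ≈ 3.2 — small and strongly basic; the poor halide leaving group
methoxide: pKₐ(CH₃OH) ≈ 15.5
hydride: pKₐ(H₂) ≈ 36 — extremely strong base; leaves only in special hydride-transfer contexts

molecular nitrogen > fluoride > methoxide > hydride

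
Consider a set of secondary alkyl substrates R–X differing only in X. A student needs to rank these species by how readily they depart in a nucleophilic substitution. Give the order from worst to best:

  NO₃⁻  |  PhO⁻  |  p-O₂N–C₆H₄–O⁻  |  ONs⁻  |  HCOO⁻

ONs⁻: pKₐ(p-O₂NC₆H₄SO₃H) ≈ -3.5
NO₃⁻: pKₐ(HNO₃) ≈ -1.3 — resonance-delocalised over three oxygens
HCOO⁻: pKₐ(HCOOH) ≈ 3.8
p-O₂N–C₆H₄–O⁻: pKₐ(p-nitrophenol) ≈ 7.2 — nitro group delocalises the charge; the classic chromogenic LG
PhO⁻: pKₐ(C₆H₅OH (phenol)) ≈ 10 — resonance into the ring helps, but still a poor LG
Listed from poorest to best leaving group as asked.

PhO⁻ < p-O₂N–C₆H₄–O⁻ < HCOO⁻ < NO₃⁻ < ONs⁻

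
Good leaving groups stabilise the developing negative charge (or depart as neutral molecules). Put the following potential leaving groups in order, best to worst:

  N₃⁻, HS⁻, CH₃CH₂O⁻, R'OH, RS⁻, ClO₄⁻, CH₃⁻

ClO₄⁻ > R'OH > N₃⁻ > HS⁻ > RS⁻ > CH₃CH₂O⁻ > CH₃⁻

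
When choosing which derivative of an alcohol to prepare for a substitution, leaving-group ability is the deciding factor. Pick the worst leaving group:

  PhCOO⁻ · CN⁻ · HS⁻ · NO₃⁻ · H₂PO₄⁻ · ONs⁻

CN⁻

Rank by basicity of the departing species: weakest base leaves most easily.
ONs⁻: pKₐ(p-O₂NC₆H₄SO₃H) ≈ -3.5
NO₃⁻: pKₐ(HNO₃) ≈ -1.3
H₂PO₄⁻: pKₐ(H₃PO₄) ≈ 2.1
PhCOO⁻: pKₐ(C₆H₅COOH) ≈ 4.2
HS⁻: pKₐ(H₂S) ≈ 7
CN⁻: pKₐ(HCN) ≈ 9.2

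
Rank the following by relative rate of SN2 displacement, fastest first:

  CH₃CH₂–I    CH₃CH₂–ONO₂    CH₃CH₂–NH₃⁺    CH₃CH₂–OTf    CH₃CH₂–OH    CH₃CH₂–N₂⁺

CH₃CH₂–N₂⁺ > CH₃CH₂–OTf > CH₃CH₂–I > CH₃CH₂–ONO₂ > CH₃CH₂–NH₃⁺ > CH₃CH₂–OH

Same R in every case — rank the leaving groups.
Rank by basicity of the departing species: weakest base leaves most easily.
CH₃CH₂–N₂⁺ loses N₂: no meaningful conjugate acid; N₂ departs as an exceptionally stable neutral molecule
CH₃CH₂–OTf loses OTf⁻: pKₐ(CF₃SO₃H (triflic acid)) ≈ -14
CH₃CH₂–I loses I⁻: pKₐ(HI) ≈ -10
CH₃CH₂–ONO₂ loses NO₃⁻: pKₐ(HNO₃) ≈ -1.3
CH₃CH₂–NH₃⁺ loses NH₃: pKₐ(NH₄⁺) ≈ 9.2
CH₃CH₂–OH loses OH⁻: pKₐ(H₂O) ≈ 15.7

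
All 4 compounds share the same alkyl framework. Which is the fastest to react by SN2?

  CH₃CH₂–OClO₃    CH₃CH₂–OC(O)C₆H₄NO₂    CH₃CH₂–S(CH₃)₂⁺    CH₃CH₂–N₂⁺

CH₃CH₂–N₂⁺

Identical carbon frameworks mean the comparison reduces to leaving-group quality.
Leaving-group ability tracks the stability of the departed species; conjugate-acid pKₐ is the usual yardstick (lower pKₐ → better LG).
CH₃CH₂–N₂⁺ loses N₂: no meaningful conjugate acid; N₂ departs as an exceptionally stable neutral molecule
CH₃CH₂–OClO₃ loses ClO₄⁻: pKₐ(HClO₄) ≈ -10
CH₃CH₂–S(CH₃)₂⁺ loses SR'₂: pKₐ(R'₂SH⁺) ≈ -7
CH₃CH₂–OC(O)C₆H₄NO₂ loses p-O₂N–C₆H₄–COO⁻: pKₐ(p-nitrobenzoic acid) ≈ 3.4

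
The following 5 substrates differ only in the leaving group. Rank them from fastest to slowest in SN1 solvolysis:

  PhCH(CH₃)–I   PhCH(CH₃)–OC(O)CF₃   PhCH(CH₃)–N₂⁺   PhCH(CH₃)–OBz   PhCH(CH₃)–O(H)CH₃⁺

The skeletons are identical, so relative rate is governed entirely by leaving-group ability.
Rank by basicity of the departing species: weakest base leaves most easily.
PhCH(CH₃)–N₂⁺ loses N₂: no meaningful conjugate acid; N₂ departs as an exceptionally stable neutral molecule
PhCH(CH₃)–I loses I⁻: pKₐ(HI) ≈ -10
PhCH(CH₃)–O(H)CH₃⁺ loses R'OH: pKₐ(R'OH₂⁺) ≈ -2.4
PhCH(CH₃)–OC(O)CF₃ loses CF₃COO⁻: pKₐ(CF₃COOH) ≈ 0.2
PhCH(CH₃)–OBz loses PhCOO⁻: pKₐ(C₆H₅COOH) ≈ 4.2

PhCH(CH₃)–N₂⁺ > PhCH(CH₃)–I > PhCH(CH₃)–O(H)CH₃⁺ > PhCH(CH₃)–OC(O)CF₃ > PhCH(CH₃)–OBz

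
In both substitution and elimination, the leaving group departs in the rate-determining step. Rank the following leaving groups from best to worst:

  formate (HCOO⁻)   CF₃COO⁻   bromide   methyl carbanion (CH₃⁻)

bromide > CF₃COO⁻ > formate (HCOO⁻) > methyl carbanion (CH₃⁻)

The more stable X⁻ (or X) is on its own — i.e. the weaker a base it is — the better a leaving group it makes.
bromide: pKₐ(HBr) ≈ -9
CF₃COO⁻: pKₐ(CF₃COOH) ≈ 0.2
formate (HCOO⁻): pKₐ(HCOOH) ≈ 3.8
methyl carbanion (CH₃⁻): pKₐ(CH₄) ≈ 48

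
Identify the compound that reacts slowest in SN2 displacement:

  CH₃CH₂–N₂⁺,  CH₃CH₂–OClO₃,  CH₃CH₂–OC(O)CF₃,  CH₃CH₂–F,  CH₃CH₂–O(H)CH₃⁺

The skeletons are identical, so relative rate is governed entirely by leaving-group ability.
Rank by basicity of the departing species: weakest base leaves most easily.
CH₃CH₂–N₂⁺ loses N₂: no meaningful conjugate acid; N₂ departs as an exceptionally stable neutral molecule
CH₃CH₂–OClO₃ loses ClO₄⁻: pKₐ(HClO₄) ≈ -10
CH₃CH₂–O(H)CH₃⁺ loses R'OH: pKₐ(R'OH₂⁺) ≈ -2.4
CH₃CH₂–OC(O)CF₃ loses CF₃COO⁻: pKₐ(CF₃COOH) ≈ 0.2
CH₃CH₂–F loses F⁻: pKₐ(HF) ≈ 3.2

CH₃CH₂–F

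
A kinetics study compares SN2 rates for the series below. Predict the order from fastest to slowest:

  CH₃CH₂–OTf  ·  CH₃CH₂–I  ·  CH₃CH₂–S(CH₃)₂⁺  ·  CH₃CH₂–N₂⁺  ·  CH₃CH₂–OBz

CH₃CH₂–N₂⁺ > CH₃CH₂–OTf > CH₃CH₂–I > CH₃CH₂–S(CH₃)₂⁺ > CH₃CH₂–OBz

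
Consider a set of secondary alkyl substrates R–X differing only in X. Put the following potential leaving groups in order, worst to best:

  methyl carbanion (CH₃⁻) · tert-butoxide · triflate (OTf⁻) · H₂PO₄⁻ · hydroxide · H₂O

methyl carbanion (CH₃⁻) < tert-butoxide < hydroxide < H₂PO₄⁻ < H₂O < triflate (OTf⁻)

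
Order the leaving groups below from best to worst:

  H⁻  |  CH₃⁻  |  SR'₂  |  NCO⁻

SR'₂ > NCO⁻ > H⁻ > CH₃⁻

Rank by basicity of the departing species: weakest base leaves most easily.
SR'₂: pKₐ(R'₂SH⁺) ≈ -7
NCO⁻: pKₐ(HOCN) ≈ 3.5
H⁻: pKₐ(H₂) ≈ 36
CH₃⁻: pKₐ(CH₄) ≈ 48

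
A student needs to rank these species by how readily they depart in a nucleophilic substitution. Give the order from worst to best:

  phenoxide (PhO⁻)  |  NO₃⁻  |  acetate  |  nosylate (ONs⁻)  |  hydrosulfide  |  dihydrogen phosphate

phenoxide (PhO⁻) < hydrosulfide < acetate < dihydrogen phosphate < NO₃⁻ < nosylate (ONs⁻)

The more stable X⁻ (or X) is on its own — i.e. the weaker a base it is — the better a leaving group it makes.
nosylate (ONs⁻): pKₐ(p-O₂NC₆H₄SO₃H) ≈ -3.5
NO₃⁻: pKₐ(HNO₃) ≈ -1.3
dihydrogen phosphate: pKₐ(H₃PO₄) ≈ 2.1
acetate: pKₐ(CH₃COOH) ≈ 4.8
hydrosulfide: pKₐ(H₂S) ≈ 7
phenoxide (PhO⁻): pKₐ(C₆H₅OH (phenol)) ≈ 10
Reversing gives the worst-to-best order requested.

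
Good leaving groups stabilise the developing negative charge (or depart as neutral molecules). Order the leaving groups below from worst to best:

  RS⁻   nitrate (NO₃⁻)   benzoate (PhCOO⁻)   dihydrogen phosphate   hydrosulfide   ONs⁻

RS⁻ < hydrosulfide < benzoate (PhCOO⁻) < dihydrogen phosphate < nitrate (NO₃⁻) < ONs⁻

ONs⁻: pKₐ(p-O₂NC₆H₄SO₃H) ≈ -3.5
nitrate (NO₃⁻): pKₐ(HNO₃) ≈ -1.3
dihydrogen phosphate: pKₐ(H₃PO₄) ≈ 2.1
benzoate (PhCOO⁻): pKₐ(C₆H₅COOH) ≈ 4.2
hydrosulfide: pKₐ(H₂S) ≈ 7
RS⁻: pKₐ(RSH (a thiol)) ≈ 10.5
Reversing gives the worst-to-best order requested.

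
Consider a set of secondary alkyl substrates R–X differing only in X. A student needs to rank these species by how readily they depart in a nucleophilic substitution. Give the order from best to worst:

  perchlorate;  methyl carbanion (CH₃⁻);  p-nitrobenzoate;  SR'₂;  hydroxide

perchlorate > SR'₂ > p-nitrobenzoate > hydroxide > methyl carbanion (CH₃⁻)

A good leaving group is a weak base: the lower the pKₐ of its conjugate acid, the more readily it departs.
perchlorate: pKₐ(HClO₄) ≈ -10
SR'₂: pKₐ(R'₂SH⁺) ≈ -7 — neutral; leaves from a sulfonium salt (R–SR'₂⁺)
p-nitrobenzoate: pKₐ(p-nitrobenzoic acid) ≈ 3.4 — electron-withdrawing nitro group stabilises the carboxylate
hydroxide: pKₐ(H₂O) ≈ 15.7
methyl carbanion (CH₃⁻): pKₐ(CH₄) ≈ 48 — unstabilised carbanion; the worst conceivable leaving group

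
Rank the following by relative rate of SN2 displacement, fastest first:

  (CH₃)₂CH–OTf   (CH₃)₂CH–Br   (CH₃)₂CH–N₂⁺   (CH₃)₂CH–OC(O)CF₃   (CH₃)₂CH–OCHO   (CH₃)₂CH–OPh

(CH₃)₂CH–N₂⁺ > (CH₃)₂CH–OTf > (CH₃)₂CH–Br > (CH₃)₂CH–OC(O)CF₃ > (CH₃)₂CH–OCHO > (CH₃)₂CH–OPh

Same R in every case — rank the leaving groups.
Leaving-group ability tracks the stability of the departed species; conjugate-acid pKₐ is the usual yardstick (lower pKₐ → better LG).
(CH₃)₂CH–N₂⁺ loses N₂: no meaningful conjugate acid; N₂ departs as an exceptionally stable neutral molecule
(CH₃)₂CH–OTf loses OTf⁻: pKₐ(CF₃SO₃H (triflic acid)) ≈ -14
(CH₃)₂CH–Br loses Br⁻: pKₐ(HBr) ≈ -9
(CH₃)₂CH–OC(O)CF₃ loses CF₃COO⁻: pKₐ(CF₃COOH) ≈ 0.2
(CH₃)₂CH–OCHO loses HCOO⁻: pKₐ(HCOOH) ≈ 3.8
(CH₃)₂CH–OPh loses PhO⁻: pKₐ(C₆H₅OH (phenol)) ≈ 10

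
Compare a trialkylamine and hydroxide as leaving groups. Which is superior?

a trialkylamine

a trialkylamine is the better leaving group.
pKₐ(R'₃NH⁺) ≈ 10.7 versus pKₐ(H₂O) ≈ 15.7: a trialkylamine is the much weaker base.
Neutral but still a fairly strong base; Hofmann-elimination LG.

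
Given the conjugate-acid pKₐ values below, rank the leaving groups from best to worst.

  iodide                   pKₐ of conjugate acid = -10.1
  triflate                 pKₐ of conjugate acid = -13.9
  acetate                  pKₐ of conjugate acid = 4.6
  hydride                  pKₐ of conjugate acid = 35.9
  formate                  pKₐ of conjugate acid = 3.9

Lower conjugate-acid pKₐ ⇒ weaker base ⇒ better leaving group.
Sorting by the given values: triflate (-13.9), iodide (-10.1), formate (3.9), acetate (4.6), hydride (35.9).

triflate > iodide > formate > acetate > hydride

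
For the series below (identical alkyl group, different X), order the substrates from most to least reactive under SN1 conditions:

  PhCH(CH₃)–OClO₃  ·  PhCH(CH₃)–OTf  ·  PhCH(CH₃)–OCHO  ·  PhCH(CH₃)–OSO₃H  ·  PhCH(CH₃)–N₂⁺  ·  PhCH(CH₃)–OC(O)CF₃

PhCH(CH₃)–N₂⁺ > PhCH(CH₃)–OTf > PhCH(CH₃)–OClO₃ > PhCH(CH₃)–OSO₃H > PhCH(CH₃)–OC(O)CF₃ > PhCH(CH₃)–OCHO

Identical carbon frameworks mean the comparison reduces to leaving-group quality.
Leaving-group ability tracks the stability of the departed species; conjugate-acid pKₐ is the usual yardstick (lower pKₐ → better LG).
PhCH(CH₃)–N₂⁺ loses N₂: no meaningful conjugate acid; N₂ departs as an exceptionally stable neutral molecule
PhCH(CH₃)–OTf loses OTf⁻: pKₐ(CF₃SO₃H (triflic acid)) ≈ -14
PhCH(CH₃)–OClO₃ loses ClO₄⁻: pKₐ(HClO₄) ≈ -10
PhCH(CH₃)–OSO₃H loses HSO₄⁻: pKₐ(H₂SO₄) ≈ -3
PhCH(CH₃)–OC(O)CF₃ loses CF₃COO⁻: pKₐ(CF₃COOH) ≈ 0.2
PhCH(CH₃)–OCHO loses HCOO⁻: pKₐ(HCOOH) ≈ 3.8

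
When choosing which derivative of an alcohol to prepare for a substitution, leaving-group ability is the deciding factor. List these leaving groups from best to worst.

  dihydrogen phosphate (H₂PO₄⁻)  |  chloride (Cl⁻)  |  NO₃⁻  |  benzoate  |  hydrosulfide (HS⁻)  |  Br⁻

Br⁻ > chloride (Cl⁻) > NO₃⁻ > dihydrogen phosphate (H₂PO₄⁻) > benzoate > hydrosulfide (HS⁻)

The more stable X⁻ (or X) is on its own — i.e. the weaker a base it is — the better a leaving group it makes.
Br⁻: pKₐ(HBr) ≈ -9 — weak base; good leaving group
chloride (Cl⁻): pKₐ(HCl) ≈ -7 — moderately weak base
NO₃⁻: pKₐ(HNO₃) ≈ -1.3 — resonance-delocalised over three oxygens
dihydrogen phosphate (H₂PO₄⁻): pKₐ(H₃PO₄) ≈ 2.1
benzoate: pKₐ(C₆H₅COOH) ≈ 4.2 — aryl carboxylate
hydrosulfide (HS⁻): pKₐ(H₂S) ≈ 7 — larger and more polarisable than the oxygen analogue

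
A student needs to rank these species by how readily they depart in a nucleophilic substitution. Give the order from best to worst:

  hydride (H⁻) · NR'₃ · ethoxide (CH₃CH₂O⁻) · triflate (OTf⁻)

Leaving-group ability tracks the stability of the departed species; conjugate-acid pKₐ is the usual yardstick (lower pKₐ → better LG).
triflate (OTf⁻): pKₐ(CF₃SO₃H (triflic acid)) ≈ -14
NR'₃: pKₐ(R'₃NH⁺) ≈ 10.7
ethoxide (CH₃CH₂O⁻): pKₐ(CH₃CH₂OH) ≈ 16
hydride (H⁻): pKₐ(H₂) ≈ 36

triflate (OTf⁻) > NR'₃ > ethoxide (CH₃CH₂O⁻) > hydride (H⁻)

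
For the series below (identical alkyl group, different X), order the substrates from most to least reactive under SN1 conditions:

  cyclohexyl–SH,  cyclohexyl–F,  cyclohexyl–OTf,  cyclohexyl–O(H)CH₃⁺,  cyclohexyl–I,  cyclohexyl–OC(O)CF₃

cyclohexyl–OTf > cyclohexyl–I > cyclohexyl–O(H)CH₃⁺ > cyclohexyl–OC(O)CF₃ > cyclohexyl–F > cyclohexyl–SH

Identical carbon frameworks mean the comparison reduces to leaving-group quality.
Rank by basicity of the departing species: weakest base leaves most easily.
cyclohexyl–OTf loses OTf⁻: pKₐ(CF₃SO₃H (triflic acid)) ≈ -14
cyclohexyl–I loses I⁻: pKₐ(HI) ≈ -10
cyclohexyl–O(H)CH₃⁺ loses R'OH: pKₐ(R'OH₂⁺) ≈ -2.4
cyclohexyl–OC(O)CF₃ loses CF₃COO⁻: pKₐ(CF₃COOH) ≈ 0.2
cyclohexyl–F loses F⁻: pKₐ(HF) ≈ 3.2
cyclohexyl–SH loses HS⁻: pKₐ(H₂S) ≈ 7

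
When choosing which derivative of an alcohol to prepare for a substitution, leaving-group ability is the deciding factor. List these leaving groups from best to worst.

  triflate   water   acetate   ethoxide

triflate > water > acetate > ethoxide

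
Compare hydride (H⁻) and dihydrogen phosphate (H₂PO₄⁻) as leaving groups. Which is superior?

dihydrogen phosphate (H₂PO₄⁻)

dihydrogen phosphate (H₂PO₄⁻) is the better leaving group.
pKₐ(H₃PO₄) ≈ 2.1 versus pKₐ(H₂) ≈ 36: dihydrogen phosphate (H₂PO₄⁻) is the much weaker base.
Moderate base; biological leaving group after further activation.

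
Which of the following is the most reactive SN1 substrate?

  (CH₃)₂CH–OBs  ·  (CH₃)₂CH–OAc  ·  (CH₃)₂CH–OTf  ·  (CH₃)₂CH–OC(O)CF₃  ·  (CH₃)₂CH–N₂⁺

The skeletons are identical, so relative rate is governed entirely by leaving-group ability.
Leaving-group ability tracks the stability of the departed species; conjugate-acid pKₐ is the usual yardstick (lower pKₐ → better LG).
(CH₃)₂CH–N₂⁺ loses N₂: no meaningful conjugate acid; N₂ departs as an exceptionally stable neutral molecule
(CH₃)₂CH–OTf loses OTf⁻: pKₐ(CF₃SO₃H (triflic acid)) ≈ -14
(CH₃)₂CH–OBs loses OBs⁻: pKₐ(p-BrC₆H₄SO₃H) ≈ -2.8
(CH₃)₂CH–OC(O)CF₃ loses CF₃COO⁻: pKₐ(CF₃COOH) ≈ 0.2
(CH₃)₂CH–OAc loses AcO⁻: pKₐ(CH₃COOH) ≈ 4.8

(CH₃)₂CH–N₂⁺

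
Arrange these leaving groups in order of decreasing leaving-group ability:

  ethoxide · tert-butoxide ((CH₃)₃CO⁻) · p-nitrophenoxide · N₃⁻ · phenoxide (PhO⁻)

Rank by basicity of the departing species: weakest base leaves most easily.
N₃⁻: pKₐ(HN₃) ≈ 4.7
p-nitrophenoxide: pKₐ(p-nitrophenol) ≈ 7.2
phenoxide (PhO⁻): pKₐ(C₆H₅OH (phenol)) ≈ 10
ethoxide: pKₐ(CH₃CH₂OH) ≈ 16
tert-butoxide ((CH₃)₃CO⁻): pKₐ(t-BuOH) ≈ 18

N₃⁻ > p-nitrophenoxide > phenoxide (PhO⁻) > ethoxide > tert-butoxide ((CH₃)₃CO⁻)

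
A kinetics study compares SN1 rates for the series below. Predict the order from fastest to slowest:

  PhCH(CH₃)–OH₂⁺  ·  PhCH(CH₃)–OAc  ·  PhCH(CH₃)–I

PhCH(CH₃)–I > PhCH(CH₃)–OH₂⁺ > PhCH(CH₃)–OAc

The skeletons are identical, so relative rate is governed entirely by leaving-group ability.
The more stable X⁻ (or X) is on its own — i.e. the weaker a base it is — the better a leaving group it makes.
PhCH(CH₃)–I loses I⁻: pKₐ(HI) ≈ -10
PhCH(CH₃)–OH₂⁺ loses H₂O: pKₐ(H₃O⁺) ≈ -1.7
PhCH(CH₃)–OAc loses AcO⁻: pKₐ(CH₃COOH) ≈ 4.8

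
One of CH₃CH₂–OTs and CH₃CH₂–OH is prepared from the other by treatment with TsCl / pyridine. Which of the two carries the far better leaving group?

CH₃CH₂–OTs

From CH₃CH₂–OH the departing group would be OH⁻ (pKₐ(H₂O) ≈ 15.7). Strong base; essentially never leaves without prior activation.
From CH₃CH₂–OTs the leaving group is OTs⁻ (pKₐ(p-CH₃C₆H₄SO₃H (TsOH)) ≈ -2.8). Resonance-delocalised arenesulfonate.
Treatment with TsCl / pyridine works by converting the hydroxyl into a tosylate, making CH₃CH₂–OTs enormously more reactive.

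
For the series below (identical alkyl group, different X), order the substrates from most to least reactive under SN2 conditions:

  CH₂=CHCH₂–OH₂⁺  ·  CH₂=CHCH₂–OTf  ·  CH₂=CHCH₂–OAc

The skeletons are identical, so relative rate is governed entirely by leaving-group ability.
A good leaving group is a weak base: the lower the pKₐ of its conjugate acid, the more readily it departs.
CH₂=CHCH₂–OTf loses OTf⁻: pKₐ(CF₃SO₃H (triflic acid)) ≈ -14
CH₂=CHCH₂–OH₂⁺ loses H₂O: pKₐ(H₃O⁺) ≈ -1.7
CH₂=CHCH₂–OAc loses AcO⁻: pKₐ(CH₃COOH) ≈ 4.8

CH₂=CHCH₂–OTf > CH₂=CHCH₂–OH₂⁺ > CH₂=CHCH₂–OAc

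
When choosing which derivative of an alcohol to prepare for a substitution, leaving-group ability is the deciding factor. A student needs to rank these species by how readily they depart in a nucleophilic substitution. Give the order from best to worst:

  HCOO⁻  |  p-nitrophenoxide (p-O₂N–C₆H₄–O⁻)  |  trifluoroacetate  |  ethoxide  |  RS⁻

trifluoroacetate > HCOO⁻ > p-nitrophenoxide (p-O₂N–C₆H₄–O⁻) > RS⁻ > ethoxide

The more stable X⁻ (or X) is on its own — i.e. the weaker a base it is — the better a leaving group it makes.
trifluoroacetate: pKₐ(CF₃COOH) ≈ 0.2 — strongly electron-withdrawing CF₃ stabilises the carboxylate
HCOO⁻: pKₐ(HCOOH) ≈ 3.8 — resonance-stabilised carboxylate
p-nitrophenoxide (p-O₂N–C₆H₄–O⁻): pKₐ(p-nitrophenol) ≈ 7.2 — nitro group delocalises the charge; the classic chromogenic LG
RS⁻: pKₐ(RSH (a thiol)) ≈ 10.5 — moderately basic; rarely leaves without activation
ethoxide: pKₐ(CH₃CH₂OH) ≈ 16 — strong base; alkoxides do not leave unassisted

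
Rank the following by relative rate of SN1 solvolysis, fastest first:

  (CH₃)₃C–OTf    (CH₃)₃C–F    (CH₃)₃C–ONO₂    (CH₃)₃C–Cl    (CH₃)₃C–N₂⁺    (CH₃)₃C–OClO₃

With the same alkyl group throughout, only the leaving group differentiates the rates.
The more stable X⁻ (or X) is on its own — i.e. the weaker a base it is — the better a leaving group it makes.
(CH₃)₃C–N₂⁺ loses N₂: no meaningful conjugate acid; N₂ departs as an exceptionally stable neutral molecule
(CH₃)₃C–OTf loses OTf⁻: pKₐ(CF₃SO₃H (triflic acid)) ≈ -14
(CH₃)₃C–OClO₃ loses ClO₄⁻: pKₐ(HClO₄) ≈ -10
(CH₃)₃C–Cl loses Cl⁻: pKₐ(HCl) ≈ -7
(CH₃)₃C–ONO₂ loses NO₃⁻: pKₐ(HNO₃) ≈ -1.3
(CH₃)₃C–F loses F⁻: pKₐ(HF) ≈ 3.2

(CH₃)₃C–N₂⁺ > (CH₃)₃C–OTf > (CH₃)₃C–OClO₃ > (CH₃)₃C–Cl > (CH₃)₃C–ONO₂ > (CH₃)₃C–F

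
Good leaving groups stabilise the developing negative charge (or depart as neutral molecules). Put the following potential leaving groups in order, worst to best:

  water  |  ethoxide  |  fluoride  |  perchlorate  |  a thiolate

perchlorate: pKₐ(HClO₄) ≈ -10
water: pKₐ(H₃O⁺) ≈ -1.7 — neutral; leaves from a protonated alcohol (R–OH₂⁺)
fluoride: pKₐ(HF) ≈ 3.2 — small and strongly basic; the poor halide leaving group
a thiolate: pKₐ(RSH (a thiol)) ≈ 10.5
ethoxide: pKₐ(CH₃CH₂OH) ≈ 16 — strong base; alkoxides do not leave unassisted
Listed from poorest to best leaving group as asked.

ethoxide < a thiolate < fluoride < water < perchlorate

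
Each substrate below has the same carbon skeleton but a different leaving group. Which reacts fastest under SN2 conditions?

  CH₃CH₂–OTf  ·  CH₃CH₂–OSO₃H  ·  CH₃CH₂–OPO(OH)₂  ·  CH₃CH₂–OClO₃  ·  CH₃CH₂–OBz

CH₃CH₂–OTf

Same R in every case — rank the leaving groups.
The more stable X⁻ (or X) is on its own — i.e. the weaker a base it is — the better a leaving group it makes.
CH₃CH₂–OTf loses OTf⁻: pKₐ(CF₃SO₃H (triflic acid)) ≈ -14
CH₃CH₂–OClO₃ loses ClO₄⁻: pKₐ(HClO₄) ≈ -10
CH₃CH₂–OSO₃H loses HSO₄⁻: pKₐ(H₂SO₄) ≈ -3
CH₃CH₂–OPO(OH)₂ loses H₂PO₄⁻: pKₐ(H₃PO₄) ≈ 2.1
CH₃CH₂–OBz loses PhCOO⁻: pKₐ(C₆H₅COOH) ≈ 4.2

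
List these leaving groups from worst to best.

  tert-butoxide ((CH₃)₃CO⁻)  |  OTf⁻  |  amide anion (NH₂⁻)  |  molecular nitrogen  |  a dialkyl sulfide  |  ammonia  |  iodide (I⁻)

The more stable X⁻ (or X) is on its own — i.e. the weaker a base it is — the better a leaving group it makes.
molecular nitrogen: no meaningful conjugate acid; N₂ departs as an exceptionally stable neutral molecule
OTf⁻: pKₐ(CF₃SO₃H (triflic acid)) ≈ -14 — charge spread over three oxygens and a CF₃ group; the premier leaving group in synthesis
iodide (I⁻): pKₐ(HI) ≈ -10
a dialkyl sulfide: pKₐ(R'₂SH⁺) ≈ -7 — neutral; leaves from a sulfonium salt (R–SR'₂⁺)
ammonia: pKₐ(NH₄⁺) ≈ 9.2 — neutral but moderately basic; leaves from R–NH₃⁺
tert-butoxide ((CH₃)₃CO⁻): pKₐ(t-BuOH) ≈ 18 — bulky, strongly basic alkoxide
amide anion (NH₂⁻): pKₐ(NH₃) ≈ 38 — extremely strong base; never a leaving group
Reversing gives the worst-to-best order requested.

amide anion (NH₂⁻) < tert-butoxide ((CH₃)₃CO⁻) < ammonia < a dialkyl sulfide < iodide (I⁻) < OTf⁻ < molecular nitrogen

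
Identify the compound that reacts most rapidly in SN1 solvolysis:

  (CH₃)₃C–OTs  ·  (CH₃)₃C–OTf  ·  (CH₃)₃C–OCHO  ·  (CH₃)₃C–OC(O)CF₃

Same R in every case — rank the leaving groups.
Rank by basicity of the departing species: weakest base leaves most easily.
(CH₃)₃C–OTf loses OTf⁻: pKₐ(CF₃SO₃H (triflic acid)) ≈ -14
(CH₃)₃C–OTs loses OTs⁻: pKₐ(p-CH₃C₆H₄SO₃H (TsOH)) ≈ -2.8
(CH₃)₃C–OC(O)CF₃ loses CF₃COO⁻: pKₐ(CF₃COOH) ≈ 0.2
(CH₃)₃C–OCHO loses HCOO⁻: pKₐ(HCOOH) ≈ 3.8

(CH₃)₃C–OTf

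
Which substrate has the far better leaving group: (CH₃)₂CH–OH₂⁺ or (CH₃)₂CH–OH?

(CH₃)₂CH–OH₂⁺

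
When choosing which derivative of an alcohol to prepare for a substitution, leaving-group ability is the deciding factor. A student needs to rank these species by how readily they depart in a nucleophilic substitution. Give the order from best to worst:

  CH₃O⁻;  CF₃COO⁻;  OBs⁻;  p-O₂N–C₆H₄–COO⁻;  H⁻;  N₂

A good leaving group is a weak base: the lower the pKₐ of its conjugate acid, the more readily it departs.
N₂: no meaningful conjugate acid; N₂ departs as an exceptionally stable neutral molecule
OBs⁻: pKₐ(p-BrC₆H₄SO₃H) ≈ -2.8
CF₃COO⁻: pKₐ(CF₃COOH) ≈ 0.2
p-O₂N–C₆H₄–COO⁻: pKₐ(p-nitrobenzoic acid) ≈ 3.4
CH₃O⁻: pKₐ(CH₃OH) ≈ 15.5
H⁻: pKₐ(H₂) ≈ 36

N₂ > OBs⁻ > CF₃COO⁻ > p-O₂N–C₆H₄–COO⁻ > CH₃O⁻ > H⁻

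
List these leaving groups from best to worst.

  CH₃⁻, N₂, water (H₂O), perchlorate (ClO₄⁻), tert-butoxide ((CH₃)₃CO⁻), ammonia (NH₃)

N₂ > perchlorate (ClO₄⁻) > water (H₂O) > ammonia (NH₃) > tert-butoxide ((CH₃)₃CO⁻) > CH₃⁻

The more stable X⁻ (or X) is on its own — i.e. the weaker a base it is — the better a leaving group it makes.
N₂: no meaningful conjugate acid; N₂ departs as an exceptionally stable neutral molecule
perchlorate (ClO₄⁻): pKₐ(HClO₄) ≈ -10
water (H₂O): pKₐ(H₃O⁺) ≈ -1.7
ammonia (NH₃): pKₐ(NH₄⁺) ≈ 9.2 — neutral but moderately basic; leaves from R–NH₃⁺
tert-butoxide ((CH₃)₃CO⁻): pKₐ(t-BuOH) ≈ 18 — bulky, strongly basic alkoxide
CH₃⁻: pKₐ(CH₄) ≈ 48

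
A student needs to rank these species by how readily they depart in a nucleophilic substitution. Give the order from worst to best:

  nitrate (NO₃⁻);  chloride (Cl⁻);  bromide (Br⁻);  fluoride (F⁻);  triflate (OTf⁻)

A good leaving group is a weak base: the lower the pKₐ of its conjugate acid, the more readily it departs.
triflate (OTf⁻): pKₐ(CF₃SO₃H (triflic acid)) ≈ -14
bromide (Br⁻): pKₐ(HBr) ≈ -9
chloride (Cl⁻): pKₐ(HCl) ≈ -7 — moderately weak base
nitrate (NO₃⁻): pKₐ(HNO₃) ≈ -1.3
fluoride (F⁻): pKₐ(HF) ≈ 3.2
Listed from poorest to best leaving group as asked.

fluoride (F⁻) < nitrate (NO₃⁻) < chloride (Cl⁻) < bromide (Br⁻) < triflate (OTf⁻)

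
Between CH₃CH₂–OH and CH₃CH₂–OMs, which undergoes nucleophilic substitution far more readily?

From CH₃CH₂–OH the departing group would be OH⁻ (pKₐ(H₂O) ≈ 15.7). Strong base; essentially never leaves without prior activation.
From CH₃CH₂–OMs the leaving group is OMs⁻ (pKₐ(CH₃SO₃H (MsOH)) ≈ -1.9). Resonance-delocalised alkanesulfonate.
(In practice CH₃CH₂–OMs is made from CH₃CH₂–OH by treatment with MsCl / Et₃N, converting the hydroxyl into a mesylate.)

CH₃CH₂–OMs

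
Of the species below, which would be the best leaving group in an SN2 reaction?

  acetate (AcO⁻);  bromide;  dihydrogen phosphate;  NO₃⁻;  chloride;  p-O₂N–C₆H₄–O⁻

bromide

Rank by basicity of the departing species: weakest base leaves most easily.
bromide: pKₐ(HBr) ≈ -9
chloride: pKₐ(HCl) ≈ -7
NO₃⁻: pKₐ(HNO₃) ≈ -1.3
dihydrogen phosphate: pKₐ(H₃PO₄) ≈ 2.1
acetate (AcO⁻): pKₐ(CH₃COOH) ≈ 4.8
p-O₂N–C₆H₄–O⁻: pKₐ(p-nitrophenol) ≈ 7.2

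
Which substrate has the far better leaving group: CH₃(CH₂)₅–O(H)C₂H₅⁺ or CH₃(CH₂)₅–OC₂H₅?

From CH₃(CH₂)₅–OC₂H₅ the departing group would be CH₃CH₂O⁻ (pKₐ(CH₃CH₂OH) ≈ 16). Strong base; alkoxides do not leave unassisted.
From CH₃(CH₂)₅–O(H)C₂H₅⁺ the leaving group is R'OH (pKₐ(R'OH₂⁺) ≈ -2.4). Neutral; leaves from a protonated ether (an oxonium ion, R–O(H)R'⁺).
(In practice CH₃(CH₂)₅–O(H)C₂H₅⁺ is made from CH₃(CH₂)₅–OC₂H₅ by protonation with concentrated HBr, allowing neutral ethanol, rather than ethoxide, to depart.)

CH₃(CH₂)₅–O(H)C₂H₅⁺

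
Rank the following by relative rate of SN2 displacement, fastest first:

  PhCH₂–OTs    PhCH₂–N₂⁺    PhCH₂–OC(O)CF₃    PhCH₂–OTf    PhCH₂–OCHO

PhCH₂–N₂⁺ > PhCH₂–OTf > PhCH₂–OTs > PhCH₂–OC(O)CF₃ > PhCH₂–OCHO

With the same alkyl group throughout, only the leaving group differentiates the rates.
The more stable X⁻ (or X) is on its own — i.e. the weaker a base it is — the better a leaving group it makes.
PhCH₂–N₂⁺ loses N₂: no meaningful conjugate acid; N₂ departs as an exceptionally stable neutral molecule
PhCH₂–OTf loses OTf⁻: pKₐ(CF₃SO₃H (triflic acid)) ≈ -14
PhCH₂–OTs loses OTs⁻: pKₐ(p-CH₃C₆H₄SO₃H (TsOH)) ≈ -2.8
PhCH₂–OC(O)CF₃ loses CF₃COO⁻: pKₐ(CF₃COOH) ≈ 0.2
PhCH₂–OCHO loses HCOO⁻: pKₐ(HCOOH) ≈ 3.8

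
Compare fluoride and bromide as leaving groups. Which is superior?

bromide is the better leaving group.
pKₐ(HBr) ≈ -9 versus pKₐ(HF) ≈ 3.2: bromide is the much weaker base.
Weak base; good leaving group.

bromide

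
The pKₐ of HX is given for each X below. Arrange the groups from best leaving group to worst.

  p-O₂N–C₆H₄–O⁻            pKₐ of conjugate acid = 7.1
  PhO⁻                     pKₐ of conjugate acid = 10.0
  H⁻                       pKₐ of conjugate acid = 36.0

p-O₂N–C₆H₄–O⁻ > PhO⁻ > H⁻

Lower conjugate-acid pKₐ ⇒ weaker base ⇒ better leaving group.
Sorting by the given values: p-O₂N–C₆H₄–O⁻ (7.1), PhO⁻ (10.0), H⁻ (36.0).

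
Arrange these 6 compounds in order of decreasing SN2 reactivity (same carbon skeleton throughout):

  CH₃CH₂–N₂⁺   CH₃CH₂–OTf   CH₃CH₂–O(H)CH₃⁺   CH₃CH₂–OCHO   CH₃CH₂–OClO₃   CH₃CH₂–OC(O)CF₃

CH₃CH₂–N₂⁺ > CH₃CH₂–OTf > CH₃CH₂–OClO₃ > CH₃CH₂–O(H)CH₃⁺ > CH₃CH₂–OC(O)CF₃ > CH₃CH₂–OCHO

The skeletons are identical, so relative rate is governed entirely by leaving-group ability.
The more stable X⁻ (or X) is on its own — i.e. the weaker a base it is — the better a leaving group it makes.
CH₃CH₂–N₂⁺ loses N₂: no meaningful conjugate acid; N₂ departs as an exceptionally stable neutral molecule
CH₃CH₂–OTf loses OTf⁻: pKₐ(CF₃SO₃H (triflic acid)) ≈ -14
CH₃CH₂–OClO₃ loses ClO₄⁻: pKₐ(HClO₄) ≈ -10
CH₃CH₂–O(H)CH₃⁺ loses R'OH: pKₐ(R'OH₂⁺) ≈ -2.4
CH₃CH₂–OC(O)CF₃ loses CF₃COO⁻: pKₐ(CF₃COOH) ≈ 0.2
CH₃CH₂–OCHO loses HCOO⁻: pKₐ(HCOOH) ≈ 3.8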